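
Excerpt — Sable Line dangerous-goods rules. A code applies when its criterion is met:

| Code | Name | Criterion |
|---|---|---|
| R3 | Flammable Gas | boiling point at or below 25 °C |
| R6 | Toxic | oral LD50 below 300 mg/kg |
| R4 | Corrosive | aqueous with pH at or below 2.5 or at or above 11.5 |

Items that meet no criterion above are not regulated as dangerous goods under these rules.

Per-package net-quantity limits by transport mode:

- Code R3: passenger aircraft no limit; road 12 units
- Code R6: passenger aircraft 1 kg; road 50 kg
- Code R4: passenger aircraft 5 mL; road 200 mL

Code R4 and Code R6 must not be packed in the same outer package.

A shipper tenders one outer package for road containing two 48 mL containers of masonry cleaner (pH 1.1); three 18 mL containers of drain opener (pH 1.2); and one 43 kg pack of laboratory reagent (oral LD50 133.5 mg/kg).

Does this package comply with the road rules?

The masonry cleaner has pH 1.1, which is ≤ 2.5, so it is Code R4 (Corrosive).
With pH 1.2 (≤ 2.5), the drain opener falls in Code R4.
With oral LD50 133.5 mg/kg (< 300 mg/kg), the laboratory reagent falls in Code R6.
Code R4 net quantity: (two 48 mL containers = 96 mL) + (three 18 mL containers = 54 mL) = 150 mL.
150 mL ≤ 200 mL (road limit, Code R4) — within limit.
Code R6 quantity: 43 kg.
43 kg is within the road limit of 50 kg for Code R6.
Code R4 and Code R6 may not share an outer package.

No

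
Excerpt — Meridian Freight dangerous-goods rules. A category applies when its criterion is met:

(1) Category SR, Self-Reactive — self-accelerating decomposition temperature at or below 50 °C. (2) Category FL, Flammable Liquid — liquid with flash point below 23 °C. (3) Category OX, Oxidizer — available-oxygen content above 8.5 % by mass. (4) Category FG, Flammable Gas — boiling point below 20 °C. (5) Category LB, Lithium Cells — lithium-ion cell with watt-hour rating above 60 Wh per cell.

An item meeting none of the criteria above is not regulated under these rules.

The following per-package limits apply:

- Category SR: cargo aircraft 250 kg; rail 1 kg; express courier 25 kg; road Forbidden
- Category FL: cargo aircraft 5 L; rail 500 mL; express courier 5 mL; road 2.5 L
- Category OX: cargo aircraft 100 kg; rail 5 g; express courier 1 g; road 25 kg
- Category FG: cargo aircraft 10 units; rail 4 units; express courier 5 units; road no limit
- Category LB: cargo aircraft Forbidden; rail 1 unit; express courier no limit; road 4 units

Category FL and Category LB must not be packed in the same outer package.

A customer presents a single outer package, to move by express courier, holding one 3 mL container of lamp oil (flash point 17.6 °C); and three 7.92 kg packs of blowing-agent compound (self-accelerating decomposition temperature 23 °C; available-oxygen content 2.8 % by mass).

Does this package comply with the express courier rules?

Lamp oil: flash point 17.6 °C < 23 °C → Category FL (Flammable Liquid).
With self-accelerating decomposition temperature 23 °C (≤ 50 °C), the blowing-agent compound falls in Category SR.
Category FL quantity: 3 mL.
3 mL ≤ 5 mL (express courier limit, Category FL) — within limit.
Category SR quantity: three 7.92 kg packs = 23.76 kg.
That is within the Category SR express courier limit of 25 kg.
The segregation rule (Category FL with Category LB) does not apply to Category FL with Category SR.
Every hazard category is within its express courier limit and no segregation rule is violated.

Yes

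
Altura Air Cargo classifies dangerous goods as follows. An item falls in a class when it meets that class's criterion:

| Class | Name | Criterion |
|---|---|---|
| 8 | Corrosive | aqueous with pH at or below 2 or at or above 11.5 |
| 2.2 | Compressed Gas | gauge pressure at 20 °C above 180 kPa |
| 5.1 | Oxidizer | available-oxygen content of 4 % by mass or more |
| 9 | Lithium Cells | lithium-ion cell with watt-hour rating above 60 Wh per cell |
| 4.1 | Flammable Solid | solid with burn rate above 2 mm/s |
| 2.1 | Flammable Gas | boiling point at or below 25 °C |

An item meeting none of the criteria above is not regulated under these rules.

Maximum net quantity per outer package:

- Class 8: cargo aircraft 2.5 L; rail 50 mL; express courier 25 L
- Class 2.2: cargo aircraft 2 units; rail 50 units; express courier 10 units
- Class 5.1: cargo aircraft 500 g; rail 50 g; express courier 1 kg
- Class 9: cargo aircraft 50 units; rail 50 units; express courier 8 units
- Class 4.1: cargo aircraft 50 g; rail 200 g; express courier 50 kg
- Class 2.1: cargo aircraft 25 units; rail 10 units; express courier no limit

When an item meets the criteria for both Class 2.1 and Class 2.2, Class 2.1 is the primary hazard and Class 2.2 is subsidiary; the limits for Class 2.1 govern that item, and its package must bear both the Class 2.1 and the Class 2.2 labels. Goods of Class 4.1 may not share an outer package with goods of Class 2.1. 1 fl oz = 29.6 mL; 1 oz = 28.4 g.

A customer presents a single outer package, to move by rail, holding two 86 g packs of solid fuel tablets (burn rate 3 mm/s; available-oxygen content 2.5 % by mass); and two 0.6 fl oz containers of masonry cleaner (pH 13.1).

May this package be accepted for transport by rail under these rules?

Yes

The solid fuel tablets have burn rate 3 mm/s, which is > 2 mm/s, so they are Class 4.1 (Flammable Solid).
With pH 13.1 (≥ 11.5), the masonry cleaner falls in Class 8.
Class 4.1 quantity: two 86 g packs = 172 g.
172 g is within the rail limit of 200 g for Class 4.1.
Class 8 quantity: two 0.6 fl oz containers = 35.52 mL.
35.52 mL is within the rail limit of 50 mL for Class 8.
The segregation rule (Class 4.1 with Class 2.1) does not apply to Class 4.1 with Class 8.
Every hazard class is within its rail limit and no segregation rule is violated.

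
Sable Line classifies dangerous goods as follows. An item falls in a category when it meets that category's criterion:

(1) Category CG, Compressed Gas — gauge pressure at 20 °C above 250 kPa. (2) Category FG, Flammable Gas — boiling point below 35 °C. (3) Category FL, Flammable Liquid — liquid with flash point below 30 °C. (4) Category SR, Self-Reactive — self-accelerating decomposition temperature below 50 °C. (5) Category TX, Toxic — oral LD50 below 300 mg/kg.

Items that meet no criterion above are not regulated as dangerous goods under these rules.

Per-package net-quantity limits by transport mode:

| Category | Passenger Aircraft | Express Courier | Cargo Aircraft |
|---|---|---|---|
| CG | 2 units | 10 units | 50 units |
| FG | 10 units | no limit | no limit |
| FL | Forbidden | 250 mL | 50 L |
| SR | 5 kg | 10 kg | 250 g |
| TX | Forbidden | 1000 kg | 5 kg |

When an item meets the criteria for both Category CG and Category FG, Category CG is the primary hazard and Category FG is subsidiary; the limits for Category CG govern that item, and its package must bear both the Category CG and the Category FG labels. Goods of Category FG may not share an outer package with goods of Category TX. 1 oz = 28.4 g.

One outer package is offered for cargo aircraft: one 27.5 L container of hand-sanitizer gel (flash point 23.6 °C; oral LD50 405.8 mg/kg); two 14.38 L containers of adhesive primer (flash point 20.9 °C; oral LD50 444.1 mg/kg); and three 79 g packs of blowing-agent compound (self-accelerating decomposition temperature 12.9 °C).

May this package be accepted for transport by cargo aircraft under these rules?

Hand-sanitizer gel: flash point 23.6 °C < 30 °C → Category FL (Flammable Liquid).
With flash point 20.9 °C (< 30 °C), the adhesive primer falls in Category FL.
The blowing-agent compound has self-accelerating decomposition temperature 12.9 °C, which is < 50 °C, so it is Category SR (Self-Reactive).
Category SR quantity: three 79 g packs = 237 g.
237 g is within the cargo aircraft limit of 250 g for Category SR.
Total Category FL: 27.5 L + (two 14.38 L containers = 28.76 L) = 56.26 L.
56.26 L > 50 L (cargo aircraft limit, Category FL) — over the limit.
The segregation rule (Category FG with Category TX) does not apply to Category SR with Category FL.

No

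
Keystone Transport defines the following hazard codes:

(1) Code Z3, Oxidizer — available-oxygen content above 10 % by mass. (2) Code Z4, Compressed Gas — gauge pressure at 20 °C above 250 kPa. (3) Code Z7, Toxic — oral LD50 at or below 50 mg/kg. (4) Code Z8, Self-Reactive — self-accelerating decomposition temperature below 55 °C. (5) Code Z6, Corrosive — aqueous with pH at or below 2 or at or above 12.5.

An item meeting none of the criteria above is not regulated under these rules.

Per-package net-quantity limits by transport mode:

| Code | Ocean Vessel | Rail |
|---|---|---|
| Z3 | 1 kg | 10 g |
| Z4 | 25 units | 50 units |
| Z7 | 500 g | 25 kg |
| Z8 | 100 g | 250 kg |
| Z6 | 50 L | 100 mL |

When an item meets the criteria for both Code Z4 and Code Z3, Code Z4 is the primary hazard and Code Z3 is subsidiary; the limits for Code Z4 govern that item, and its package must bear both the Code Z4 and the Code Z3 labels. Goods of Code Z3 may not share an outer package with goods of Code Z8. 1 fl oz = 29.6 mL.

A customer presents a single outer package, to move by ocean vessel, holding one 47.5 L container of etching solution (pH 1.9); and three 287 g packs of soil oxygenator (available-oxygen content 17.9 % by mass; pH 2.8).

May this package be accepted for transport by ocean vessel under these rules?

Yes

With pH 1.9 (≤ 2), the etching solution falls in Code Z6.
With available-oxygen content 17.9 % by mass (> 10 % by mass), the soil oxygenator falls in Code Z3.
Code Z3 quantity: three 287 g packs = 861 g.
861 g is within the ocean vessel limit of 1 kg for Code Z3.
Code Z6 quantity: 47.5 L.
That is within the Code Z6 ocean vessel limit of 50 L.
The segregation rule (Code Z3 with Code Z8) does not apply to Code Z3 with Code Z6.
Every hazard code is within its ocean vessel limit and no segregation rule is violated.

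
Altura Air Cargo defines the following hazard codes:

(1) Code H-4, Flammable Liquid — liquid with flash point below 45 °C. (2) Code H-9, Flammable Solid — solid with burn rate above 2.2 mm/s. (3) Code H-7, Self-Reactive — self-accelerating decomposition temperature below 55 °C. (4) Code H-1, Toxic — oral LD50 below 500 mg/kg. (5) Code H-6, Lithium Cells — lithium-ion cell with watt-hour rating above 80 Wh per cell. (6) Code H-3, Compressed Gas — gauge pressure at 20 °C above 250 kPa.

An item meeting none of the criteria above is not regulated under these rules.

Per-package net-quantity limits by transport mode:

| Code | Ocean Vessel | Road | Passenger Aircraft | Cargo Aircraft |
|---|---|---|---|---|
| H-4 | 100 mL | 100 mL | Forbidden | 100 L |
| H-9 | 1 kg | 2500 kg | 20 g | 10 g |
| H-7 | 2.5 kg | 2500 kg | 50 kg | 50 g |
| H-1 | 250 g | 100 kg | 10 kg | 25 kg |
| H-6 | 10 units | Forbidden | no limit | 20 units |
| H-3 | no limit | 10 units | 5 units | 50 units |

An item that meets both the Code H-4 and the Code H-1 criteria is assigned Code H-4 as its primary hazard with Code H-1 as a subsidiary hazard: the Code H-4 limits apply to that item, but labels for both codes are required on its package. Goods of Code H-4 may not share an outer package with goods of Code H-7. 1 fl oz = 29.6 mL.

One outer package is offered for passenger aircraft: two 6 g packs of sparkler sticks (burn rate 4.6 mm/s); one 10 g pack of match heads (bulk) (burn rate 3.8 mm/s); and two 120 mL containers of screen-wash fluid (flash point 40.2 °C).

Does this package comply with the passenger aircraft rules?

With burn rate 4.6 mm/s (> 2.2 mm/s), the sparkler sticks fall in Code H-9.
With burn rate 3.8 mm/s (> 2.2 mm/s), the match heads (bulk) fall in Code H-9.
The screen-wash fluid has flash point 40.2 °C, which is < 45 °C, so it is Code H-4 (Flammable Liquid).
Code H-9 net quantity: (two 6 g packs = 12 g) + 10 g = 22 g.
22 g exceeds the passenger aircraft limit of 20 g for Code H-9.
Code H-4 quantity: two 120 mL containers = 240 mL.
Code H-4 is Forbidden by passenger aircraft.
The segregation rule (Code H-4 with Code H-7) does not apply to Code H-9 with Code H-4.

No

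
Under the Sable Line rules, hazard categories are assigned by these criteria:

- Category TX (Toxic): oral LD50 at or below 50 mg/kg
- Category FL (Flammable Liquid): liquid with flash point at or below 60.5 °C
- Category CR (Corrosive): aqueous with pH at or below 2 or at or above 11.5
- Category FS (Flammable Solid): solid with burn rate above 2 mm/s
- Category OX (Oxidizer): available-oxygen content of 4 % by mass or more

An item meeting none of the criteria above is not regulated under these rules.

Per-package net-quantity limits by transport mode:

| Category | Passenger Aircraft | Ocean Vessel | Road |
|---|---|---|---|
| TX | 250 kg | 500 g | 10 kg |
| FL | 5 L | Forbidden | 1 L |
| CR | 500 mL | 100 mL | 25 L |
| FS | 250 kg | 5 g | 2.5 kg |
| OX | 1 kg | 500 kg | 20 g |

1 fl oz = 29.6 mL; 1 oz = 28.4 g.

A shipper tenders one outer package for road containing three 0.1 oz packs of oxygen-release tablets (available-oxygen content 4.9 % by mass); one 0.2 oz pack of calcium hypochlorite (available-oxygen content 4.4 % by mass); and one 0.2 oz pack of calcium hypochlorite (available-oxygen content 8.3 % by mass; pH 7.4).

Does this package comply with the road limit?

Yes

With available-oxygen content 4.9 % by mass (≥ 4 % by mass), the oxygen-release tablets fall in Category OX.
The calcium hypochlorite has available-oxygen content 4.4 % by mass, which is ≥ 4 % by mass, so it is Category OX (Oxidizer).
Available-oxygen content 8.3 % by mass meets the Category OX criterion (Oxidizer), so the calcium hypochlorite is Category OX.
Total Category OX: (three 0.1 oz packs = 8.52 g) + (one 0.2 oz pack = 5.68 g) + (one 0.2 oz pack = 5.68 g) = 19.88 g.
That is within the Category OX road limit of 20 g.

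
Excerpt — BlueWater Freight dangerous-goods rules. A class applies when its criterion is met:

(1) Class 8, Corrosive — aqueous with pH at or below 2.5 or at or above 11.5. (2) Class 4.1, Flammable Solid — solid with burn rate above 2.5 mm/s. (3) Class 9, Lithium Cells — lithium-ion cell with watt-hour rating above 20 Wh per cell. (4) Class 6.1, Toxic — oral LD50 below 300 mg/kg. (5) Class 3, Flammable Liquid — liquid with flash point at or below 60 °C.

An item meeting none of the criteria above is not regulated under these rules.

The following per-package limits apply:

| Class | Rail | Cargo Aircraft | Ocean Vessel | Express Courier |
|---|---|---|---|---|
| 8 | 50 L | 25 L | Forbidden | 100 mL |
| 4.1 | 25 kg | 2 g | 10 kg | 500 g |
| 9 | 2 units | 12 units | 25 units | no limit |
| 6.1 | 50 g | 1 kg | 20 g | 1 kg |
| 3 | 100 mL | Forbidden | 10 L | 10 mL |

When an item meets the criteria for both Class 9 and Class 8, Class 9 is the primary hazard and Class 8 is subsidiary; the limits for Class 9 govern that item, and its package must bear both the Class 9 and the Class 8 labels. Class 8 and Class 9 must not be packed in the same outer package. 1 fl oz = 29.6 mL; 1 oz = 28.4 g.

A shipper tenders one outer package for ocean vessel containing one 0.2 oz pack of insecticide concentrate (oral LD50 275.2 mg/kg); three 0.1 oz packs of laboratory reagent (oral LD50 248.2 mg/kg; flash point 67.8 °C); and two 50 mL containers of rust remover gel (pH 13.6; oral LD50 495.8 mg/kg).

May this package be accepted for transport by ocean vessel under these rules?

No

The insecticide concentrate has oral LD50 275.2 mg/kg, which is < 300 mg/kg, so it is Class 6.1 (Toxic).
The laboratory reagent has oral LD50 248.2 mg/kg, which is < 300 mg/kg, so it is Class 6.1 (Toxic).
pH 13.6 meets the Class 8 criterion (Corrosive), so the rust remover gel is Class 8.
Class 8 quantity: two 50 mL containers = 100 mL.
Class 8 is Forbidden by ocean vessel.
Class 6.1 net quantity: (one 0.2 oz pack = 5.68 g) + (three 0.1 oz packs = 8.52 g) = 14.2 g.
That is within the Class 6.1 ocean vessel limit of 20 g.
The segregation rule (Class 8 with Class 9) does not apply to Class 8 with Class 6.1.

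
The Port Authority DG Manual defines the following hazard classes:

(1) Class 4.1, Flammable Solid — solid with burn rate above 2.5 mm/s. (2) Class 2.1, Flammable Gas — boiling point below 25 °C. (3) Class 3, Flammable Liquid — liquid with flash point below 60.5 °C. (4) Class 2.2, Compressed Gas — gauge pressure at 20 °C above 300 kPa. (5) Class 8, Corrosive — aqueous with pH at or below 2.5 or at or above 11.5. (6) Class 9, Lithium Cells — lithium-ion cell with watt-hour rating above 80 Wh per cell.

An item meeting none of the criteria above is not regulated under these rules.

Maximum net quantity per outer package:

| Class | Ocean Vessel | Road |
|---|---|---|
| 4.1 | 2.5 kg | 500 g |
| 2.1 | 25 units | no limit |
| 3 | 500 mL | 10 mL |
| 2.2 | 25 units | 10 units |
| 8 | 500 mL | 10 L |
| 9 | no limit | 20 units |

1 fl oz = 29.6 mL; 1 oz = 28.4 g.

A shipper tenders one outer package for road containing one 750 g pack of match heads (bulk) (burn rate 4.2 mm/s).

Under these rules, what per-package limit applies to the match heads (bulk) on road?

500 g

Match heads (bulk): burn rate 4.2 mm/s > 2.5 mm/s → Class 4.1 (Flammable Solid).
The road limit for Class 4.1 is 500 g.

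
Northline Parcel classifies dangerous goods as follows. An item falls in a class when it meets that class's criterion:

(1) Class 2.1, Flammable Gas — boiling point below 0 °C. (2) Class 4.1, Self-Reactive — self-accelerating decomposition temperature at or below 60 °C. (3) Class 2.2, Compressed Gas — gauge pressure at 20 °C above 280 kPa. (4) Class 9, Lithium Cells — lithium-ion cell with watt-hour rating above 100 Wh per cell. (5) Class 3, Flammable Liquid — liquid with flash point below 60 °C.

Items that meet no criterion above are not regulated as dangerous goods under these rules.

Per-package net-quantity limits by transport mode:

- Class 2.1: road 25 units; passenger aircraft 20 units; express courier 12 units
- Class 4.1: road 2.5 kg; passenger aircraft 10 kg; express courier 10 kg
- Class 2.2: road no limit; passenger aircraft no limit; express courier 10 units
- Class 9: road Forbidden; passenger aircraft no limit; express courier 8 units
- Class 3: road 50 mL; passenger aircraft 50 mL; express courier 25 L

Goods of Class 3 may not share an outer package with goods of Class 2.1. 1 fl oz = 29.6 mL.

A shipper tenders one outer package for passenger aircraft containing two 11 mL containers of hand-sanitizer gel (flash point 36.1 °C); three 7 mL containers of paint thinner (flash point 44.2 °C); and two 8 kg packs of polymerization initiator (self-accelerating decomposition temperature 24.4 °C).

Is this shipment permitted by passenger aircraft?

The hand-sanitizer gel has flash point 36.1 °C, which is < 60 °C, so it is Class 3 (Flammable Liquid).
With flash point 44.2 °C (< 60 °C), the paint thinner falls in Class 3.
Self-accelerating decomposition temperature 24.4 °C meets the Class 4.1 criterion (Self-Reactive), so the polymerization initiator is Class 4.1.
Class 4.1 quantity: two 8 kg packs = 16 kg.
16 kg > 10 kg (passenger aircraft limit, Class 4.1) — over the limit.
Class 3 net quantity: (two 11 mL containers = 22 mL) + (three 7 mL containers = 21 mL) = 43 mL.
43 mL is within the passenger aircraft limit of 50 mL for Class 3.
The segregation rule (Class 3 with Class 2.1) does not apply to Class 4.1 with Class 3.

No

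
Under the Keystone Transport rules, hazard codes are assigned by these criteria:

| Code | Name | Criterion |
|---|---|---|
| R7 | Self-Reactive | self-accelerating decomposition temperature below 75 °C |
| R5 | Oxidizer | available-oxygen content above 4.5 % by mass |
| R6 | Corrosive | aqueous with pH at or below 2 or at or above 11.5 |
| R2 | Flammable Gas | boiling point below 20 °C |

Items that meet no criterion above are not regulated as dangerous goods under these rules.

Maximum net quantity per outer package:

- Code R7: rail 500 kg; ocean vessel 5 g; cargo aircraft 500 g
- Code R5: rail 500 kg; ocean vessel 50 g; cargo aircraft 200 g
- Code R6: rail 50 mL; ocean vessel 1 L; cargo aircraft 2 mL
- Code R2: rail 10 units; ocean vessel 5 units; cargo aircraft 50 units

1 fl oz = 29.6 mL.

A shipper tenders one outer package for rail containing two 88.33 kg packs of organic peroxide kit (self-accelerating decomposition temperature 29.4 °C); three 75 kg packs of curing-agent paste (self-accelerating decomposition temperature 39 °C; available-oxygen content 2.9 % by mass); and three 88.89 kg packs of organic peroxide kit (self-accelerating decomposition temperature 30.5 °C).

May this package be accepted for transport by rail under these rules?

No

Organic peroxide kit: self-accelerating decomposition temperature 29.4 °C < 75 °C → Code R7 (Self-Reactive).
With self-accelerating decomposition temperature 39 °C (< 75 °C), the curing-agent paste falls in Code R7.
The organic peroxide kit has self-accelerating decomposition temperature 30.5 °C, which is < 75 °C, so it is Code R7 (Self-Reactive).
Total Code R7: (two 88.33 kg packs = 176.66 kg) + (three 75 kg packs = 225 kg) + (three 88.89 kg packs = 266.67 kg) = 668.33 kg.
668.33 kg > 500 kg (rail limit, Code R7) — over the limit.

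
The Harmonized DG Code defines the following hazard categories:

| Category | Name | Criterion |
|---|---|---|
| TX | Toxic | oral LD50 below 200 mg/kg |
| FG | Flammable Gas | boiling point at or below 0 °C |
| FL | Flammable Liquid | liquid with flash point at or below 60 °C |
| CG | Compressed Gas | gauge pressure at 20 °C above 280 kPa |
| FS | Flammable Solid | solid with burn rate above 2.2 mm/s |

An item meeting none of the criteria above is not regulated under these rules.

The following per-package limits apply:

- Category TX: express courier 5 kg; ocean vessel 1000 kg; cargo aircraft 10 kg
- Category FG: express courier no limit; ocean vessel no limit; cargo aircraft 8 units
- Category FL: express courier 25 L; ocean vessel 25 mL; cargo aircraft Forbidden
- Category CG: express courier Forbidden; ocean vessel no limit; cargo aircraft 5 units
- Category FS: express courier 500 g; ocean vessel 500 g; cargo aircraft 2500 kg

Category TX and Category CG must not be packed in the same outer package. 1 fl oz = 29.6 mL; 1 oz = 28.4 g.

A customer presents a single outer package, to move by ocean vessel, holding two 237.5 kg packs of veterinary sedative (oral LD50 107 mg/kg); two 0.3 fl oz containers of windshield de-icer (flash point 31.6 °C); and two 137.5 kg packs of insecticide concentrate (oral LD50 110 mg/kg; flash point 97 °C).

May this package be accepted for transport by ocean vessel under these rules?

Oral LD50 107 mg/kg meets the Category TX criterion (Toxic), so the veterinary sedative is Category TX.
Windshield de-icer: flash point 31.6 °C ≤ 60 °C → Category FL (Flammable Liquid).
Insecticide concentrate: oral LD50 110 mg/kg < 200 mg/kg → Category TX (Toxic).
Category FL quantity: two 0.3 fl oz containers = 17.76 mL.
17.76 mL ≤ 25 mL (ocean vessel limit, Category FL) — within limit.
Category TX net quantity: (two 237.5 kg packs = 475 kg) + (two 137.5 kg packs = 275 kg) = 750 kg.
750 kg is within the ocean vessel limit of 1000 kg for Category TX.
The segregation rule (Category TX with Category CG) does not apply to Category FL with Category TX.
Every hazard category is within its ocean vessel limit and no segregation rule is violated.

Yes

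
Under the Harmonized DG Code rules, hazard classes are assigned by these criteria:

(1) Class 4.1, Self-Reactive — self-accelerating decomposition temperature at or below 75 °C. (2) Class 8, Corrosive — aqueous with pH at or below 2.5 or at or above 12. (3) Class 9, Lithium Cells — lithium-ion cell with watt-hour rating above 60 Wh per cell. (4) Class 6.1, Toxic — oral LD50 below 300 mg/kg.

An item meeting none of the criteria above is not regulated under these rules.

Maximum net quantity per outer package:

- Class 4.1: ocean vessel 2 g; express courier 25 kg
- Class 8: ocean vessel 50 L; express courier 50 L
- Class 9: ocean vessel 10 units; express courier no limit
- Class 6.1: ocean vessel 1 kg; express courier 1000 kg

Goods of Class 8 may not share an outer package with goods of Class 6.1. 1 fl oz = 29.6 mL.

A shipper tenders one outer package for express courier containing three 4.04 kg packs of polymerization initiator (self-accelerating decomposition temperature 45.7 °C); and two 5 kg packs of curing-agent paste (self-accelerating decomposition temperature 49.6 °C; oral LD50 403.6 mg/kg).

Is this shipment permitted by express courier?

Yes

The polymerization initiator has self-accelerating decomposition temperature 45.7 °C, which is ≤ 75 °C, so it is Class 4.1 (Self-Reactive).
Self-accelerating decomposition temperature 49.6 °C meets the Class 4.1 criterion (Self-Reactive), so the curing-agent paste is Class 4.1.
Class 4.1 net quantity: (three 4.04 kg packs = 12.12 kg) + (two 5 kg packs = 10 kg) = 22.12 kg.
That is within the Class 4.1 express courier limit of 25 kg.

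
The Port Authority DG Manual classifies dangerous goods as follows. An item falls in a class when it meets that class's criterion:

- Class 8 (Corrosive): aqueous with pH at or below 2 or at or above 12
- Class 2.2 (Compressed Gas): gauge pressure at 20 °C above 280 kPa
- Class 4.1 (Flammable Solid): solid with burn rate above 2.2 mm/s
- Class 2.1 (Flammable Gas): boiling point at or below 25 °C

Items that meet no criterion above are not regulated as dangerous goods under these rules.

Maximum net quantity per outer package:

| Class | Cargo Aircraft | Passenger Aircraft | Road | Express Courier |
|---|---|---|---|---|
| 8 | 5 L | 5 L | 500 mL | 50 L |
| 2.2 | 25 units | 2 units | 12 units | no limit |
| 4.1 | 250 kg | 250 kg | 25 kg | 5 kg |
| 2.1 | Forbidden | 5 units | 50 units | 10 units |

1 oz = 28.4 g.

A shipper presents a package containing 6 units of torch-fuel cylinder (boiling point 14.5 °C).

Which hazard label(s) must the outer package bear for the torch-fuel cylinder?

Class 2.1

The torch-fuel cylinder has boiling point 14.5 °C, which is ≤ 25 °C, so it is Class 2.1 (Flammable Gas).
Only the Class 2.1 label is required.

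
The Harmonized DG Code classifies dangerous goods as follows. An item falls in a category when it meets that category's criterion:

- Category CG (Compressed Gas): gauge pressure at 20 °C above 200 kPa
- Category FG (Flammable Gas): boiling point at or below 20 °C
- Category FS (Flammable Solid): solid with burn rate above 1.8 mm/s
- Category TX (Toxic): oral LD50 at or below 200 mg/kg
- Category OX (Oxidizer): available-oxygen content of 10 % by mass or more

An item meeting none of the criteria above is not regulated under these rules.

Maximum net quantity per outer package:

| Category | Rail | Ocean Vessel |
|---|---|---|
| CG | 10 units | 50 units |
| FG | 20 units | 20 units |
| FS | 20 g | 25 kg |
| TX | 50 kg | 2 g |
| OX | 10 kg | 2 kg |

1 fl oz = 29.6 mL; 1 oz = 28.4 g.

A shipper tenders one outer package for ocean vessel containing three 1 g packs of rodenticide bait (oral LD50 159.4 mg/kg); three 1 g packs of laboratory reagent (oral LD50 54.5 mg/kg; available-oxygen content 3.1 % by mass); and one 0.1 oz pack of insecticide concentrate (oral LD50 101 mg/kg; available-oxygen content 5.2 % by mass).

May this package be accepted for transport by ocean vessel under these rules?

No

Oral LD50 159.4 mg/kg meets the Category TX criterion (Toxic), so the rodenticide bait is Category TX.
Oral LD50 54.5 mg/kg meets the Category TX criterion (Toxic), so the laboratory reagent is Category TX.
Insecticide concentrate: oral LD50 101 mg/kg ≤ 200 mg/kg → Category TX (Toxic).
Category TX net quantity: (three 1 g packs = 3 g) + (three 1 g packs = 3 g) + (one 0.1 oz pack = 2.84 g) = 8.84 g.
8.84 g exceeds the ocean vessel limit of 2 g for Category TX.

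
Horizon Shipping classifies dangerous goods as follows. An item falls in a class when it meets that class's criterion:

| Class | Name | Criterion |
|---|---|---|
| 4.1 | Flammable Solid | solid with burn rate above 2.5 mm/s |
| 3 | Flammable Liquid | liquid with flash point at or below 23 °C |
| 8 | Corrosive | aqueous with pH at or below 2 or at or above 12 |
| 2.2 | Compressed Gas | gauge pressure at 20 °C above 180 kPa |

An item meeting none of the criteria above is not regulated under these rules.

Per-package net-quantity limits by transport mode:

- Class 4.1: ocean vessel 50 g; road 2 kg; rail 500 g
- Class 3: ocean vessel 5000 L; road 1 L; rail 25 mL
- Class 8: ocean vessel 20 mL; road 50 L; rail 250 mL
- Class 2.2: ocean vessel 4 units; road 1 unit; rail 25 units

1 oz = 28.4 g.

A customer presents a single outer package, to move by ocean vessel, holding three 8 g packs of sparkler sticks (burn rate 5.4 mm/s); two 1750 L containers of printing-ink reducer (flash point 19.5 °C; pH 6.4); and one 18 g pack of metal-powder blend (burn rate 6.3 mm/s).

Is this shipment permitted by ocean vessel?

Sparkler sticks: burn rate 5.4 mm/s > 2.5 mm/s → Class 4.1 (Flammable Solid).
Printing-ink reducer: flash point 19.5 °C ≤ 23 °C → Class 3 (Flammable Liquid).
The metal-powder blend has burn rate 6.3 mm/s, which is > 2.5 mm/s, so it is Class 4.1 (Flammable Solid).
Class 3 quantity: two 1750 L containers = 3500 L.
3500 L ≤ 5000 L (ocean vessel limit, Class 3) — within limit.
Total Class 4.1: (three 8 g packs = 24 g) + 18 g = 42 g.
That is within the Class 4.1 ocean vessel limit of 50 g.
Every hazard class is within its ocean vessel limit and no segregation rule is violated.

Yes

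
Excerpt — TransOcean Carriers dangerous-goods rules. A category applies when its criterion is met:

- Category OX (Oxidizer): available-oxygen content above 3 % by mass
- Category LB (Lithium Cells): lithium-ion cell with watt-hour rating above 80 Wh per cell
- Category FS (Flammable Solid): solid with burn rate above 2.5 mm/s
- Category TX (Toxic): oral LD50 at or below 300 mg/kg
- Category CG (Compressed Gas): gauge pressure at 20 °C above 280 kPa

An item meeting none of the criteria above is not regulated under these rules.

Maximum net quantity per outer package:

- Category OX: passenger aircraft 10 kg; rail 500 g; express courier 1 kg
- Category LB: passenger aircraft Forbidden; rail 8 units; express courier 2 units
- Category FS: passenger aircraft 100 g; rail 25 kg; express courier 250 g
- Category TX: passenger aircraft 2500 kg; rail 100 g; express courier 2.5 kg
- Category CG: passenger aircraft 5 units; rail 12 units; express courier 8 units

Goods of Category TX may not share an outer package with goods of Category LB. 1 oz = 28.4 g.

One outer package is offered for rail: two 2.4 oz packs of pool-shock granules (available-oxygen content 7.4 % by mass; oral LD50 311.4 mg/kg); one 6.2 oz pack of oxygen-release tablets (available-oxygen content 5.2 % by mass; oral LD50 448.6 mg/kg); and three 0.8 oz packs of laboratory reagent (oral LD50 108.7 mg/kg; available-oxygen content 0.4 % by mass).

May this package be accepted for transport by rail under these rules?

The pool-shock granules have available-oxygen content 7.4 % by mass, which is > 3 % by mass, so they are Category OX (Oxidizer).
Available-oxygen content 5.2 % by mass meets the Category OX criterion (Oxidizer), so the oxygen-release tablets are Category OX.
Oral LD50 108.7 mg/kg meets the Category TX criterion (Toxic), so the laboratory reagent is Category TX.
Category TX quantity: three 0.8 oz packs = 68.16 g.
68.16 g is within the rail limit of 100 g for Category TX.
Total Category OX: (two 2.4 oz packs = 136.32 g) + (one 6.2 oz pack = 176.08 g) = 312.4 g.
312.4 g ≤ 500 g (rail limit, Category OX) — within limit.
The segregation rule (Category TX with Category LB) does not apply to Category TX with Category OX.
Every hazard category is within its rail limit and no segregation rule is violated.

Yes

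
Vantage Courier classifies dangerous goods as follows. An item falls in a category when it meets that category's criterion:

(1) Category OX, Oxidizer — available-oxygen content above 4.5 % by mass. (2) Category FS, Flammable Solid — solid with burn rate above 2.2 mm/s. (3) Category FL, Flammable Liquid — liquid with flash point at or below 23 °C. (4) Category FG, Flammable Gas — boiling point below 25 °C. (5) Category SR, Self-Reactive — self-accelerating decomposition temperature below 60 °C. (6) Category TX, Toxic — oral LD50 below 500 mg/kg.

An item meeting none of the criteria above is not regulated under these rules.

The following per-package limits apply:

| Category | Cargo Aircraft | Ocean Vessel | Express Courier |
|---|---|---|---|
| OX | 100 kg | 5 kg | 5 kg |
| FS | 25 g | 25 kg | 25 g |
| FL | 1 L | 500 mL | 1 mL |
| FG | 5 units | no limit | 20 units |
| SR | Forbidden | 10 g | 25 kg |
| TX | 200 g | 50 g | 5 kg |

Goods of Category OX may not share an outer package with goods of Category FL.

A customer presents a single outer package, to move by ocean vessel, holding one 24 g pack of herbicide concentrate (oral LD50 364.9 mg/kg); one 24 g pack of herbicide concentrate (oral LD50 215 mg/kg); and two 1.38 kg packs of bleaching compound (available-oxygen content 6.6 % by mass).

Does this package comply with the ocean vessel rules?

Yes

With oral LD50 364.9 mg/kg (< 500 mg/kg), the herbicide concentrate falls in Category TX.
The herbicide concentrate has oral LD50 215 mg/kg, which is < 500 mg/kg, so it is Category TX (Toxic).
With available-oxygen content 6.6 % by mass (> 4.5 % by mass), the bleaching compound falls in Category OX.
Category OX quantity: two 1.38 kg packs = 2.76 kg.
That is within the Category OX ocean vessel limit of 5 kg.
Total Category TX: 24 g + 24 g = 48 g.
48 g ≤ 50 g (ocean vessel limit, Category TX) — within limit.
The segregation rule (Category OX with Category FL) does not apply to Category OX with Category TX.
Every hazard category is within its ocean vessel limit and no segregation rule is violated.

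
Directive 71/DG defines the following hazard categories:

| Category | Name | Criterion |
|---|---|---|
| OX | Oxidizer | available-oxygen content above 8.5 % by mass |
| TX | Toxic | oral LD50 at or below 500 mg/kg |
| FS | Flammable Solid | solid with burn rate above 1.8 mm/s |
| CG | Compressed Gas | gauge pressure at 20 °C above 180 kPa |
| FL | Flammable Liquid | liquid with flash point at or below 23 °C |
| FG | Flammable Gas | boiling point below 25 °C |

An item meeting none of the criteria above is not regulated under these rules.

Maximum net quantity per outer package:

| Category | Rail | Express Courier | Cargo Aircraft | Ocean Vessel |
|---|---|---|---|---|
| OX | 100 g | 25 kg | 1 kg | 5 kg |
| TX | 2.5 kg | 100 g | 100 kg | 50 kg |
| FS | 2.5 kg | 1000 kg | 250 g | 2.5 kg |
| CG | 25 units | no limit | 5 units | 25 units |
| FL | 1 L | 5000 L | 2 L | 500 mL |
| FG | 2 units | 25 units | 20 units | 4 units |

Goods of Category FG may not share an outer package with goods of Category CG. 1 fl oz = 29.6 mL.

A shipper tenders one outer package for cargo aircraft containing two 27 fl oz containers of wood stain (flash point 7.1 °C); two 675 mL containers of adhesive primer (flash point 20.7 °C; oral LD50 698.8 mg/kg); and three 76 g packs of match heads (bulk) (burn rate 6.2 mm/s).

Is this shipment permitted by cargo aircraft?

The wood stain has flash point 7.1 °C, which is ≤ 23 °C, so it is Category FL (Flammable Liquid).
With flash point 20.7 °C (≤ 23 °C), the adhesive primer falls in Category FL.
Match heads (bulk): burn rate 6.2 mm/s > 1.8 mm/s → Category FS (Flammable Solid).
Category FL net quantity: (two 27 fl oz containers = 1598.4 mL) + (two 675 mL containers = 1.35 L) = 2948.4 mL.
2948.4 mL exceeds the cargo aircraft limit of 2 L for Category FL.
Category FS quantity: three 76 g packs = 228 g.
228 g ≤ 250 g (cargo aircraft limit, Category FS) — within limit.
The segregation rule (Category FG with Category CG) does not apply to Category FL with Category FS.

No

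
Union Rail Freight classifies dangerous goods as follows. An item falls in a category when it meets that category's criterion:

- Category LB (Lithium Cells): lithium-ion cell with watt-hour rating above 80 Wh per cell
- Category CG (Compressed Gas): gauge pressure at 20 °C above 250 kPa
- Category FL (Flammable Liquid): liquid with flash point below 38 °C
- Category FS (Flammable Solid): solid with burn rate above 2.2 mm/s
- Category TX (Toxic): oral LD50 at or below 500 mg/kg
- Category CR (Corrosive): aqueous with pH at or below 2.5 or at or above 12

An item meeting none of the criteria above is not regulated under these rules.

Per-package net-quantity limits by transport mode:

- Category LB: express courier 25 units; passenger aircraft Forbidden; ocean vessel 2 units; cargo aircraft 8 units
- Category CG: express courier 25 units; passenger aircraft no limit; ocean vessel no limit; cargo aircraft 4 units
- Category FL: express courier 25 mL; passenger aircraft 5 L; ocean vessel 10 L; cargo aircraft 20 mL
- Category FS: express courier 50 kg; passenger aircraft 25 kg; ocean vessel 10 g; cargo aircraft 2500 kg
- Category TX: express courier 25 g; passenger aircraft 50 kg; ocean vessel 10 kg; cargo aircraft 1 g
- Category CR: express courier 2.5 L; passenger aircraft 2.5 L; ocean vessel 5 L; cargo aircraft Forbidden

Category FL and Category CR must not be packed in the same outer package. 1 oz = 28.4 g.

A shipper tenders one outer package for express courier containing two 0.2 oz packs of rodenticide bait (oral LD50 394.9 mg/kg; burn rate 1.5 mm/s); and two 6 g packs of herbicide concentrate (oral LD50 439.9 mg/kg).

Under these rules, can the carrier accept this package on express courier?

The rodenticide bait has oral LD50 394.9 mg/kg, which is ≤ 500 mg/kg, so it is Category TX (Toxic).
Herbicide concentrate: oral LD50 439.9 mg/kg ≤ 500 mg/kg → Category TX (Toxic).
Category TX net quantity: (two 0.2 oz packs = 11.36 g) + (two 6 g packs = 12 g) = 23.36 g.
23.36 g ≤ 25 g (express courier limit, Category TX) — within limit.

Yes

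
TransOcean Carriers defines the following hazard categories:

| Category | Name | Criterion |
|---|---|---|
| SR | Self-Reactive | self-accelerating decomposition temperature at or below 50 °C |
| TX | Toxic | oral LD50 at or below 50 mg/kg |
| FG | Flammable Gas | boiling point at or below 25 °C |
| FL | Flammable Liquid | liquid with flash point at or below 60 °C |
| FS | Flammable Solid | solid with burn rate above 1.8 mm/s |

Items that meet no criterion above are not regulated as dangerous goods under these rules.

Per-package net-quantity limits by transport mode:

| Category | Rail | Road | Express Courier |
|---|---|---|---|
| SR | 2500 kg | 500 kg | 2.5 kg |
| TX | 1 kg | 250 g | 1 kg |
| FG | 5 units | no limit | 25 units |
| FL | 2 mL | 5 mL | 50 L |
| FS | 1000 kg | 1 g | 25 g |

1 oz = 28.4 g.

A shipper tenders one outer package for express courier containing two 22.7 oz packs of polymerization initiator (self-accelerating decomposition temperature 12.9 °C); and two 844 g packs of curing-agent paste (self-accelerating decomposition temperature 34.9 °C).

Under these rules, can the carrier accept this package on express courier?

No

Self-accelerating decomposition temperature 12.9 °C meets the Category SR criterion (Self-Reactive), so the polymerization initiator is Category SR.
Self-accelerating decomposition temperature 34.9 °C meets the Category SR criterion (Self-Reactive), so the curing-agent paste is Category SR.
Total Category SR: (two 22.7 oz packs = 1289.36 g) + (two 844 g packs = 1.688 kg) = 2977.36 g.
2977.36 g > 2.5 kg (express courier limit, Category SR) — over the limit.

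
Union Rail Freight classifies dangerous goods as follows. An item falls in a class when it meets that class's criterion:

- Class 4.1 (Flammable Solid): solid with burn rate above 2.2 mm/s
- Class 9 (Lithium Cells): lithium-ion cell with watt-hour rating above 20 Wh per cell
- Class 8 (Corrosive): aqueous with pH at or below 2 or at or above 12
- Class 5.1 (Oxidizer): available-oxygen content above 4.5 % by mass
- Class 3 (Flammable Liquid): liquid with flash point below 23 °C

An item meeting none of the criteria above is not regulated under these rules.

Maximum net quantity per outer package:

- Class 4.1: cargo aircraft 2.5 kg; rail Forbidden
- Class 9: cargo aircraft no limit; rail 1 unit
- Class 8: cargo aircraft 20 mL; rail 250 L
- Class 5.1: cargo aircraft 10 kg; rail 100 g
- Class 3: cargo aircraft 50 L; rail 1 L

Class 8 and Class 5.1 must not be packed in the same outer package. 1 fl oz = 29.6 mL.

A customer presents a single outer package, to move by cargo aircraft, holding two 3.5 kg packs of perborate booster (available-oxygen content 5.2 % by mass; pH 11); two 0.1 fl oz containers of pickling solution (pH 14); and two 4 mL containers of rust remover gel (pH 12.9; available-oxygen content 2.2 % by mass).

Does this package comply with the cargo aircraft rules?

Available-oxygen content 5.2 % by mass meets the Class 5.1 criterion (Oxidizer), so the perborate booster is Class 5.1.
Pickling solution: pH 14 ≥ 12 → Class 8 (Corrosive).
pH 12.9 meets the Class 8 criterion (Corrosive), so the rust remover gel is Class 8.
Class 8 net quantity: (two 0.1 fl oz containers = 5.92 mL) + (two 4 mL containers = 8 mL) = 13.92 mL.
13.92 mL ≤ 20 mL (cargo aircraft limit, Class 8) — within limit.
Class 5.1 quantity: two 3.5 kg packs = 7 kg.
That is within the Class 5.1 cargo aircraft limit of 10 kg.
Class 8 and Class 5.1 may not share an outer package.

No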